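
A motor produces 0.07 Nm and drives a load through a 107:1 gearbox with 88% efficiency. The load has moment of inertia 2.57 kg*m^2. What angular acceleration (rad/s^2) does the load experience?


tau_out = tau_motor * N * eta
= 0.07 * 107 * 0.88 = 6.5912 Nm
alpha = tau_out / I = 6.5912 / 2.57
= 2.5647 rad/s^2


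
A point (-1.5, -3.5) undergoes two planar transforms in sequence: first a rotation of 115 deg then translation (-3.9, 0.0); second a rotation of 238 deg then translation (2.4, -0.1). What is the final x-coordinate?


After transform 1:
x1 = cos(115)*-1.5 - sin(115)*-3.5 + -3.9 = -0.094
y1 = sin(115)*-1.5 + cos(115)*-3.5 + 0.0 = 0.1197
After transform 2:
x2 = cos(238)*-0.094 - sin(238)*0.1197 + 2.4
= 2.5513


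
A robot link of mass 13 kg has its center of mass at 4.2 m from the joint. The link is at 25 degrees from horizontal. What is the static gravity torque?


tau = m*g*L*cos(angle)
= 13 * 9.81 * 4.2 * cos(25 deg)
= 13 * 9.81 * 4.2 * 0.9063
= 485.442 Nm


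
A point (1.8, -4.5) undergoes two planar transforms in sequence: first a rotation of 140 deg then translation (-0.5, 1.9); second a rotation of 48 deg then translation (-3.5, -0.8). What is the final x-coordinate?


After transform 1:
x1 = cos(140)*1.8 - sin(140)*-4.5 + -0.5 = 1.0137
y1 = sin(140)*1.8 + cos(140)*-4.5 + 1.9 = 6.5042
After transform 2:
x2 = cos(48)*1.0137 - sin(48)*6.5042 + -3.5
= -7.6553


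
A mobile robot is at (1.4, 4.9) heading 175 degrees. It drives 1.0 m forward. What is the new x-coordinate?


x_new = x0 + d*cos(theta)
= 1.4 + 1.0*cos(175)
= 1.4 + -0.9962
= 0.4038


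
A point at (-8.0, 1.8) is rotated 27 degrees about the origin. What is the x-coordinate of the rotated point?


x' = x*cos(theta) - y*sin(theta)
cos(27 deg) = 0.891, sin(27 deg) = 0.454
x' = -8.0 * 0.891 - 1.8 * 0.454
= -7.1281 - 0.8172
= -7.9452


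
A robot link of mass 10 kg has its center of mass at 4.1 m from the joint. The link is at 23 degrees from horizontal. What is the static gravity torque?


tau = m*g*L*cos(angle)
= 10 * 9.81 * 4.1 * cos(23 deg)
= 10 * 9.81 * 4.1 * 0.9205
= 370.2363 Nm


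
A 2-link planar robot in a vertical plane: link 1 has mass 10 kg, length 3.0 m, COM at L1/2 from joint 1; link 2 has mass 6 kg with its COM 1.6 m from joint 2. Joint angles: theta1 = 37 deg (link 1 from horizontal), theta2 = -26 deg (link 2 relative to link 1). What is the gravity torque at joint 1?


Horizontal distance from joint 1 to link-1 COM:
  x_c1 = (L1/2)*cos(t1) = 1.5 * 0.7986 = 1.198 m
Horizontal distance from joint 1 to link-2 COM:
  x_c2 = L1*cos(t1) + Lc2*cos(t1+t2)
       = 3.0*0.7986 + 1.6*0.9816 = 3.9665 m
tau1 = m1*g*x_c1 + m2*g*x_c2
     = 10*9.81*1.198 + 6*9.81*3.9665
     = 117.5192 + 233.4688
     = 350.988 Nm


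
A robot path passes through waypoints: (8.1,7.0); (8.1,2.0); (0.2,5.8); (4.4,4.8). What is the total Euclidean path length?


Segment lengths:
  seg1 = sqrt((0.0)^2 + (-5.0)^2) = 5.0
  seg2 = sqrt((-7.9)^2 + (3.8)^2) = 8.7664
  seg3 = sqrt((4.2)^2 + (-1.0)^2) = 4.3174
Total = 18.0838


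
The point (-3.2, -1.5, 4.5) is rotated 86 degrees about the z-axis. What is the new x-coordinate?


Rotation about z-axis: x' = x*cos(theta) - y*sin(theta)
= -3.2 * 0.0698 - -1.5 * 0.9976
= 1.2731


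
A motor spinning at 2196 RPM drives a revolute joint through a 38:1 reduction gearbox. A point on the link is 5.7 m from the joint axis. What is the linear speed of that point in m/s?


omega_motor = 2196 * 2*pi/60 = 229.9646 rad/s
omega_joint = omega_motor / 38 = 6.0517 rad/s
v = omega_joint * r = 6.0517 * 5.7
= 34.4947 m/s


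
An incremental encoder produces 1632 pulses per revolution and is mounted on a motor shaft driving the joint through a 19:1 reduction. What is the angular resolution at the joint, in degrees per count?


counts per rev = 1632
effective counts at joint = 1632 * 19 = 31008
resolution = 360 / 31008
= 0.0116 deg/count


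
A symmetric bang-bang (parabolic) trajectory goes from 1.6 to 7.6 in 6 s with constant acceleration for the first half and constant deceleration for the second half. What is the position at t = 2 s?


Symmetric rest-to-rest: each phase covers (pf-p0)/2 in time T/2. 0.5*a*(T/2)^2 = (pf-p0)/2 => a = 4*(pf-p0)/T^2
a = 4*(7.6-1.6)/6^2 = 0.6667
t = 2 is in the acceleration phase (t <= T/2).
p = p0 + 0.5*a*t^2 = 1.6 + 0.5*0.6667*2^2
= 2.9333


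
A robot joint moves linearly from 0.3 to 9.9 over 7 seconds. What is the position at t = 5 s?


s = t/T = 5/7 = 0.7143
p(t) = p0 + (pf-p0)*s
= 0.3 + (9.9 - 0.3) * 0.7143
= 7.1571


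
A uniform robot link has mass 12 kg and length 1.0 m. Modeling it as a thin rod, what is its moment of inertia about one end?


I = (1/3) * m * L^2
= (1/3) * 12 * 1.0^2
= 0.333333 * 12 * 1.0
= 4.0 kg*m^2


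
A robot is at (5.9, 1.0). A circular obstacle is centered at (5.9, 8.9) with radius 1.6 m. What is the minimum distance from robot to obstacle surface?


center_dist = sqrt((5.9-5.9)^2 + (1.0-8.9)^2)
= sqrt(0.0 + 62.41)
= 7.9
min_dist = center_dist - radius = 7.9 - 1.6 = 6.3 m


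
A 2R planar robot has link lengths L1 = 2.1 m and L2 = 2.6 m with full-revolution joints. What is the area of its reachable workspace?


r_max = L1 + L2 = 4.7 m
r_min = |L1 - L2| = 0.5 m
Area = pi*(r_max^2 - r_min^2)
= pi*(22.09 - 0.25)
= pi * 21.84
= 68.6124 m^2


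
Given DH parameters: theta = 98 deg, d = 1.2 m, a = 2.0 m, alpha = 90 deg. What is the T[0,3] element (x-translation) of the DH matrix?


T[0,3] = a * cos(theta)
= 2.0 * cos(98 deg)
= 2.0 * -0.1392
= -0.2783


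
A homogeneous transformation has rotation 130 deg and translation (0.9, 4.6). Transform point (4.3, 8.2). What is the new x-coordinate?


x' = cos(theta)*px - sin(theta)*py + tx
= -0.6428*4.3 - 0.766*8.2 + 0.9
= -8.1456


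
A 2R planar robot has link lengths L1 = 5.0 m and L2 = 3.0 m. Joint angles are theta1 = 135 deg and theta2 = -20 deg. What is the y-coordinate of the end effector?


Convert angles to radians: theta1 = 2.3562, theta2 = -0.3491
y = L1*sin(theta1) + L2*sin(theta1+theta2)
y = 3.5355 + 2.7189
y = 6.2545


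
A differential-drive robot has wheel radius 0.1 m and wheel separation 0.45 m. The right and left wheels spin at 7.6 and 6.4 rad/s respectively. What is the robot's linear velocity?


vR = r*wR = 0.1*7.6 = 0.76 m/s
vL = r*wL = 0.1*6.4 = 0.64 m/s
v = (vR+vL)/2 = 0.7 m/s
omega = (vR-vL)/L = 0.2667 rad/s
linear velocity = 0.7 m/s


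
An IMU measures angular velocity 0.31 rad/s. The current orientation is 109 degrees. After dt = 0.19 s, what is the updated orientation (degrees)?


delta_theta = w * dt = 0.31 * 0.19 = 0.0589 rad
= 3.3747 deg
theta_new = 109 + 3.3747 = 112.3747 deg


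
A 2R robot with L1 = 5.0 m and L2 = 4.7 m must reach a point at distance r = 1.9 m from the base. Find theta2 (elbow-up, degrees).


cos(theta2) = (r^2 - L1^2 - L2^2) / (2*L1*L2)
cos(theta2) = (3.61 - 25.0 - 22.09) / 47.0
cos(theta2) = -0.925106
theta2 = 157.6844 degrees


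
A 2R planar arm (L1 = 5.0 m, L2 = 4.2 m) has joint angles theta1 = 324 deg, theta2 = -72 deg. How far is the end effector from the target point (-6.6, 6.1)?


End effector via forward kinematics:
x = L1*cos(t1) + L2*cos(t1+t2) = 2.7472
y = L1*sin(t1) + L2*sin(t1+t2) = -6.9334
Distance to target:
d = sqrt((-6.6 - 2.7472)^2 + (6.1 - -6.9334)^2)
= sqrt(87.3704 + 169.8686)
= 16.0387 m


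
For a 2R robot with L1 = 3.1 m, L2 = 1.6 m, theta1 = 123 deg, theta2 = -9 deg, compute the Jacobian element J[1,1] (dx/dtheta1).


J[1,1] = -L1*sin(t1) - L2*sin(t1+t2)
= -3.1*sin(123) - 1.6*sin(114)
= -4.0616


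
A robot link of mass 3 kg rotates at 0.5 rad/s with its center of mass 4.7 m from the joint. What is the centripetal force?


F = m * omega^2 * r
= 3 * 0.5^2 * 4.7
= 3 * 0.25 * 4.7
= 3.525 N


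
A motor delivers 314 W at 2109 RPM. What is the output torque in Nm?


omega = 2109 * 2*pi/60 = 220.854 rad/s
tau = P / omega = 314 / 220.854
= 1.4218 Nm


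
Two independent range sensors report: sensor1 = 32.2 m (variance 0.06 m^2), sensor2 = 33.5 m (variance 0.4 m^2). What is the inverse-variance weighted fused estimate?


w1 = (1/var1) / (1/var1 + 1/var2)
   = 16.6667 / (16.6667 + 2.5) = 0.8696
w2 = 1 - w1 = 0.1304
fused = w1*s1 + w2*s2 = 28.0 + 4.3696
= 32.3696 m


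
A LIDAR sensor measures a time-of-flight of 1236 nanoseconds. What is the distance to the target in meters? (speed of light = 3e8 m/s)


tof = 1236 ns = 1.236e-06 s
dist = c * tof / 2
= 3e8 * 1.236e-06 / 2
= 185.4 m


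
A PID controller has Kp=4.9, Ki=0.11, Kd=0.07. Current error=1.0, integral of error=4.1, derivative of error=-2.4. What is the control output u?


u = Kp*e + Ki*int(e) + Kd*de/dt
= 4.9*1.0 + 0.11*4.1 + 0.07*(-2.4)
= 4.9 + 0.451 + -0.168
= 5.183


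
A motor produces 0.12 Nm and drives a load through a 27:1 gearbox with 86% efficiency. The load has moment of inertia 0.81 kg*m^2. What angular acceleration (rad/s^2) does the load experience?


tau_out = tau_motor * N * eta
= 0.12 * 27 * 0.86 = 2.7864 Nm
alpha = tau_out / I = 2.7864 / 0.81
= 3.44 rad/s^2


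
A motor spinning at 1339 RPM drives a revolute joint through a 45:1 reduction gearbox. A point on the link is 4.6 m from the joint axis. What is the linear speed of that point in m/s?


omega_motor = 1339 * 2*pi/60 = 140.2198 rad/s
omega_joint = omega_motor / 45 = 3.116 rad/s
v = omega_joint * r = 3.116 * 4.6
= 14.3336 m/s


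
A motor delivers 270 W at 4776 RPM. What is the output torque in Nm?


omega = 4776 * 2*pi/60 = 500.1416 rad/s
tau = P / omega = 270 / 500.1416
= 0.5398 Nm


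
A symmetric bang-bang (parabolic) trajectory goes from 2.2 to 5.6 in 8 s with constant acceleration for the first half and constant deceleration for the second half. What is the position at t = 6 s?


Symmetric rest-to-rest: each phase covers (pf-p0)/2 in time T/2. 0.5*a*(T/2)^2 = (pf-p0)/2 => a = 4*(pf-p0)/T^2
a = 4*(5.6-2.2)/8^2 = 0.2125
t = 6 is in the deceleration phase (t > T/2).
p = pf - 0.5*a*(T-t)^2 = 5.6 - 0.5*0.2125*2^2
= 5.175


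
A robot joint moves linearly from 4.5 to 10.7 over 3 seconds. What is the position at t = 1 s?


s = t/T = 1/3 = 0.3333
p(t) = p0 + (pf-p0)*s
= 4.5 + (10.7 - 4.5) * 0.3333
= 6.5667


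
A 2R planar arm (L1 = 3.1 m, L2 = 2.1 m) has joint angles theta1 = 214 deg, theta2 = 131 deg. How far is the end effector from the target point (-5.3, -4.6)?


End effector via forward kinematics:
x = L1*cos(t1) + L2*cos(t1+t2) = -0.5416
y = L1*sin(t1) + L2*sin(t1+t2) = -2.277
Distance to target:
d = sqrt((-5.3 - -0.5416)^2 + (-4.6 - -2.277)^2)
= sqrt(22.6426 + 5.3962)
= 5.2952 m


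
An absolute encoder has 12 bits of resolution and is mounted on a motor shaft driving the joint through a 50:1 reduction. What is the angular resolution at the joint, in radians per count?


counts = 2^12 = 4096
effective counts at joint = 4096 * 50 = 204800
resolution = 2*pi / 204800
= 3.0680e-05 rad/count


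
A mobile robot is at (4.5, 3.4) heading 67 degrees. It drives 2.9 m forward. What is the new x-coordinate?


x_new = x0 + d*cos(theta)
= 4.5 + 2.9*cos(67)
= 4.5 + 1.1331
= 5.6331


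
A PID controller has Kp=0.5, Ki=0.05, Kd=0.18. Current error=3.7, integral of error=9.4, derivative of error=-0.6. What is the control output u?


u = Kp*e + Ki*int(e) + Kd*de/dt
= 0.5*3.7 + 0.05*9.4 + 0.18*(-0.6)
= 1.85 + 0.47 + -0.108
= 2.212


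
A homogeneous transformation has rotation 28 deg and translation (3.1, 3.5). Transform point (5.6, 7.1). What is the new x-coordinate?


x' = cos(theta)*px - sin(theta)*py + tx
= 0.8829*5.6 - 0.4695*7.1 + 3.1
= 4.7113


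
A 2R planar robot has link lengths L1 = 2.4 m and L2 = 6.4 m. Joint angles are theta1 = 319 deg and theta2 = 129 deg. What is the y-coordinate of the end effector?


Convert angles to radians: theta1 = 5.5676, theta2 = 2.2515
y = L1*sin(theta1) + L2*sin(theta1+theta2)
y = -1.5745 + 6.3961
y = 4.8216


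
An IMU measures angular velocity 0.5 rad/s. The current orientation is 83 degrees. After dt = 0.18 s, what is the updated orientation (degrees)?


delta_theta = w * dt = 0.5 * 0.18 = 0.09 rad
= 5.1566 deg
theta_new = 83 + 5.1566 = 88.1566 deg


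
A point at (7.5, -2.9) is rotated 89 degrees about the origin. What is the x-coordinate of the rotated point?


x' = x*cos(theta) - y*sin(theta)
cos(89 deg) = 0.0175, sin(89 deg) = 0.9998
x' = 7.5 * 0.0175 - -2.9 * 0.9998
= 0.1309 - -2.8996
= 3.0305


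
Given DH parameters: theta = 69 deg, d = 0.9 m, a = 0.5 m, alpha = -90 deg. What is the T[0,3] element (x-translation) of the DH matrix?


T[0,3] = a * cos(theta)
= 0.5 * cos(69 deg)
= 0.5 * 0.3584
= 0.1792


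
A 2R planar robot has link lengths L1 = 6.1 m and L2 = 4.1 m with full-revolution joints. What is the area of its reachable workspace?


r_max = L1 + L2 = 10.2 m
r_min = |L1 - L2| = 2.0 m
Area = pi*(r_max^2 - r_min^2)
= pi*(104.04 - 4.0)
= pi * 100.04
= 314.2849 m^2


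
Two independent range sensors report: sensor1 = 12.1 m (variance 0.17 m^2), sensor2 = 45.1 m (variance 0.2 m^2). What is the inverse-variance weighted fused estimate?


w1 = (1/var1) / (1/var1 + 1/var2)
   = 5.8824 / (5.8824 + 5.0) = 0.5405
w2 = 1 - w1 = 0.4595
fused = w1*s1 + w2*s2 = 6.5405 + 20.7216
= 27.2622 m


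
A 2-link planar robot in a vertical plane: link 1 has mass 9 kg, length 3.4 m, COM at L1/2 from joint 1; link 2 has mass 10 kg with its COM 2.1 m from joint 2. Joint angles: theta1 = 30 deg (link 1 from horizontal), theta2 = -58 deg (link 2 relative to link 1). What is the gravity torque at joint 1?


Horizontal distance from joint 1 to link-1 COM:
  x_c1 = (L1/2)*cos(t1) = 1.7 * 0.866 = 1.4722 m
Horizontal distance from joint 1 to link-2 COM:
  x_c2 = L1*cos(t1) + Lc2*cos(t1+t2)
       = 3.4*0.866 + 2.1*0.8829 = 4.7987 m
tau1 = m1*g*x_c1 + m2*g*x_c2
     = 9*9.81*1.4722 + 10*9.81*4.7987
     = 129.9844 + 470.7501
     = 600.7345 Nm


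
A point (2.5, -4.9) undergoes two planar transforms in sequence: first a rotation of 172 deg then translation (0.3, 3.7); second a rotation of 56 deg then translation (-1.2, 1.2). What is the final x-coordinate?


After transform 1:
x1 = cos(172)*2.5 - sin(172)*-4.9 + 0.3 = -1.4937
y1 = sin(172)*2.5 + cos(172)*-4.9 + 3.7 = 8.9002
After transform 2:
x2 = cos(56)*-1.4937 - sin(56)*8.9002 + -1.2
= -9.4139


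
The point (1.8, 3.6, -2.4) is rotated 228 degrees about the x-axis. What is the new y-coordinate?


Rotation about x-axis: y' = y*cos(theta) - z*sin(theta)
= 3.6 * -0.6691 - -2.4 * -0.7431
= -4.1924


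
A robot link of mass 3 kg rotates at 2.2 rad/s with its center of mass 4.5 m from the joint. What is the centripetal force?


F = m * omega^2 * r
= 3 * 2.2^2 * 4.5
= 3 * 4.84 * 4.5
= 65.34 N


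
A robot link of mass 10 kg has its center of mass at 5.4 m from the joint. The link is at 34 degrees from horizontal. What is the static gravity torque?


tau = m*g*L*cos(angle)
= 10 * 9.81 * 5.4 * cos(34 deg)
= 10 * 9.81 * 5.4 * 0.829
= 439.1744 Nm


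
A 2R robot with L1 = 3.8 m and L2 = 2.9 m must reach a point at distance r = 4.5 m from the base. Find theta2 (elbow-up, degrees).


cos(theta2) = (r^2 - L1^2 - L2^2) / (2*L1*L2)
cos(theta2) = (20.25 - 14.44 - 8.41) / 22.04
cos(theta2) = -0.117967
theta2 = 96.7748 degrees


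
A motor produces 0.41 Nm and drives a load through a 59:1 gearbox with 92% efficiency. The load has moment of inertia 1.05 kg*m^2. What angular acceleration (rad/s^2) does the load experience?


tau_out = tau_motor * N * eta
= 0.41 * 59 * 0.92 = 22.2548 Nm
alpha = tau_out / I = 22.2548 / 1.05
= 21.195 rad/s^2


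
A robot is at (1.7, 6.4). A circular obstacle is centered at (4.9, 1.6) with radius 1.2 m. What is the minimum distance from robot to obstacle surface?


center_dist = sqrt((1.7-4.9)^2 + (6.4-1.6)^2)
= sqrt(10.24 + 23.04)
= 5.7689
min_dist = center_dist - radius = 5.7689 - 1.2 = 4.5689 m


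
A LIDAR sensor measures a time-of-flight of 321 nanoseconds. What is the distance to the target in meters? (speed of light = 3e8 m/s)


tof = 321 ns = 3.21e-07 s
dist = c * tof / 2
= 3e8 * 3.21e-07 / 2
= 48.15 m


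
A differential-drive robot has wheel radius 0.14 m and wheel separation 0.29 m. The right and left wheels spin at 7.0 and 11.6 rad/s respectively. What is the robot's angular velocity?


vR = r*wR = 0.14*7.0 = 0.98 m/s
vL = r*wL = 0.14*11.6 = 1.624 m/s
v = (vR+vL)/2 = 1.302 m/s
omega = (vR-vL)/L = -2.2207 rad/s
angular velocity = -2.2207 rad/s


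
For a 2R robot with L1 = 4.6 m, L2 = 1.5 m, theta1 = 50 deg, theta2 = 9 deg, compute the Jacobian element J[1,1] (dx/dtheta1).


J[1,1] = -L1*sin(t1) - L2*sin(t1+t2)
= -4.6*sin(50) - 1.5*sin(59)
= -4.8096


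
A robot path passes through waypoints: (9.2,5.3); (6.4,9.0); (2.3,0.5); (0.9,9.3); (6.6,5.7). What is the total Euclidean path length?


Segment lengths:
  seg1 = sqrt((-2.8)^2 + (3.7)^2) = 4.64
  seg2 = sqrt((-4.1)^2 + (-8.5)^2) = 9.4372
  seg3 = sqrt((-1.4)^2 + (8.8)^2) = 8.9107
  seg4 = sqrt((5.7)^2 + (-3.6)^2) = 6.7417
Total = 29.7295


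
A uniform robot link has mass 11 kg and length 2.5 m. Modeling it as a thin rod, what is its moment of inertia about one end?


I = (1/3) * m * L^2
= (1/3) * 11 * 2.5^2
= 0.333333 * 11 * 6.25
= 22.9167 kg*m^2


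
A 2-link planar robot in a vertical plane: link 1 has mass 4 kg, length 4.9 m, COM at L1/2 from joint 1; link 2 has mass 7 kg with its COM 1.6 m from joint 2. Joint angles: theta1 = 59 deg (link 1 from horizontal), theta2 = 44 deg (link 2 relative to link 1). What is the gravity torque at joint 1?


Horizontal distance from joint 1 to link-1 COM:
  x_c1 = (L1/2)*cos(t1) = 2.45 * 0.515 = 1.2618 m
Horizontal distance from joint 1 to link-2 COM:
  x_c2 = L1*cos(t1) + Lc2*cos(t1+t2)
       = 4.9*0.515 + 1.6*-0.225 = 2.1638 m
tau1 = m1*g*x_c1 + m2*g*x_c2
     = 4*9.81*1.2618 + 7*9.81*2.1638
     = 49.5147 + 148.5857
     = 198.1005 Nm


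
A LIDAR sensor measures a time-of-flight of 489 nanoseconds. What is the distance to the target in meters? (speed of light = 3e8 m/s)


tof = 489 ns = 4.89e-07 s
dist = c * tof / 2
= 3e8 * 4.89e-07 / 2
= 73.35 m


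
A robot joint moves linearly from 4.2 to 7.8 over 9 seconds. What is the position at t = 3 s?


s = t/T = 3/9 = 0.3333
p(t) = p0 + (pf-p0)*s
= 4.2 + (7.8 - 4.2) * 0.3333
= 5.4


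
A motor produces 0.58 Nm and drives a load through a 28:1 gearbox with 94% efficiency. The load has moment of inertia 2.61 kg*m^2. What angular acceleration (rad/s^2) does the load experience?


tau_out = tau_motor * N * eta
= 0.58 * 28 * 0.94 = 15.2656 Nm
alpha = tau_out / I = 15.2656 / 2.61
= 5.8489 rad/s^2


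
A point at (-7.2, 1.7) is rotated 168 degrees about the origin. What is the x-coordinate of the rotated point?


x' = x*cos(theta) - y*sin(theta)
cos(168 deg) = -0.9781, sin(168 deg) = 0.2079
x' = -7.2 * -0.9781 - 1.7 * 0.2079
= 7.0427 - 0.3534
= 6.6892


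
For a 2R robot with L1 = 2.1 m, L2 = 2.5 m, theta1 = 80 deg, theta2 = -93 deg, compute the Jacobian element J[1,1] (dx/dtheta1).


J[1,1] = -L1*sin(t1) - L2*sin(t1+t2)
= -2.1*sin(80) - 2.5*sin(-13)
= -1.5057


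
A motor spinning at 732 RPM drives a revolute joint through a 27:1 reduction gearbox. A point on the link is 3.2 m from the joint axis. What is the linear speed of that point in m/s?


omega_motor = 732 * 2*pi/60 = 76.6549 rad/s
omega_joint = omega_motor / 27 = 2.8391 rad/s
v = omega_joint * r = 2.8391 * 3.2
= 9.085 m/s


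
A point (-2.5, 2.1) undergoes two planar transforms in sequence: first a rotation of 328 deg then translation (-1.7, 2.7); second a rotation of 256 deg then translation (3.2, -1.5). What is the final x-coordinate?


After transform 1:
x1 = cos(328)*-2.5 - sin(328)*2.1 + -1.7 = -2.7073
y1 = sin(328)*-2.5 + cos(328)*2.1 + 2.7 = 5.8057
After transform 2:
x2 = cos(256)*-2.7073 - sin(256)*5.8057 + 3.2
= 9.4882


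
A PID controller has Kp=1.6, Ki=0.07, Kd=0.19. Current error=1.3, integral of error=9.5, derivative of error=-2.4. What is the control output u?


u = Kp*e + Ki*int(e) + Kd*de/dt
= 1.6*1.3 + 0.07*9.5 + 0.19*(-2.4)
= 2.08 + 0.665 + -0.456
= 2.289


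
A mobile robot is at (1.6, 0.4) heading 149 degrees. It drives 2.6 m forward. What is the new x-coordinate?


x_new = x0 + d*cos(theta)
= 1.6 + 2.6*cos(149)
= 1.6 + -2.2286
= -0.6286


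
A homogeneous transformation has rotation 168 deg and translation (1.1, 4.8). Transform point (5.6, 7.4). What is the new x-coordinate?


x' = cos(theta)*px - sin(theta)*py + tx
= -0.9781*5.6 - 0.2079*7.4 + 1.1
= -5.9162


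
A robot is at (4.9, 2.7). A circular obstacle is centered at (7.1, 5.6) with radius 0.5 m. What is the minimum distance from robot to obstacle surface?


center_dist = sqrt((4.9-7.1)^2 + (2.7-5.6)^2)
= sqrt(4.84 + 8.41)
= 3.6401
min_dist = center_dist - radius = 3.6401 - 0.5 = 3.1401 m


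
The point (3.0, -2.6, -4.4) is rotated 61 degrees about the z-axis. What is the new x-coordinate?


Rotation about z-axis: x' = x*cos(theta) - y*sin(theta)
= 3.0 * 0.4848 - -2.6 * 0.8746
= 3.7284


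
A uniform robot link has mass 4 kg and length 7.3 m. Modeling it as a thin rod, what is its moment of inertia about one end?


I = (1/3) * m * L^2
= (1/3) * 4 * 7.3^2
= 0.333333 * 4 * 53.29
= 71.0533 kg*m^2


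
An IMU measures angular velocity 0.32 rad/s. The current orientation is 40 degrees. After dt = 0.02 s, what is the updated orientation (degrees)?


delta_theta = w * dt = 0.32 * 0.02 = 0.0064 rad
= 0.3667 deg
theta_new = 40 + 0.3667 = 40.3667 deg


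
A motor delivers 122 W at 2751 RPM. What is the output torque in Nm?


omega = 2751 * 2*pi/60 = 288.084 rad/s
tau = P / omega = 122 / 288.084
= 0.4235 Nm


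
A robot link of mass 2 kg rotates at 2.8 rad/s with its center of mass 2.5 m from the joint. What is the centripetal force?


F = m * omega^2 * r
= 2 * 2.8^2 * 2.5
= 2 * 7.84 * 2.5
= 39.2 N


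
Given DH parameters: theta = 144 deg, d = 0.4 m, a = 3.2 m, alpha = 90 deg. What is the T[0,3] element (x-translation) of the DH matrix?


T[0,3] = a * cos(theta)
= 3.2 * cos(144 deg)
= 3.2 * -0.809
= -2.5889


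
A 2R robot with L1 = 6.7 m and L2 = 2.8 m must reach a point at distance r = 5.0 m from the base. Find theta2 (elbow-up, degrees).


cos(theta2) = (r^2 - L1^2 - L2^2) / (2*L1*L2)
cos(theta2) = (25.0 - 44.89 - 7.84) / 37.52
cos(theta2) = -0.739072
theta2 = 137.6525 degrees


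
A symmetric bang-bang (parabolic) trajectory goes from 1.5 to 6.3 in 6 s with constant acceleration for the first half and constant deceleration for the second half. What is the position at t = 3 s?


Symmetric rest-to-rest: each phase covers (pf-p0)/2 in time T/2. 0.5*a*(T/2)^2 = (pf-p0)/2 => a = 4*(pf-p0)/T^2
a = 4*(6.3-1.5)/6^2 = 0.5333
t = 3 is in the acceleration phase (t <= T/2).
p = p0 + 0.5*a*t^2 = 1.5 + 0.5*0.5333*3^2
= 3.9


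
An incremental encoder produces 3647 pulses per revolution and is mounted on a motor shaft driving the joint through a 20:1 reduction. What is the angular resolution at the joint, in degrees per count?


counts per rev = 3647
effective counts at joint = 3647 * 20 = 72940
resolution = 360 / 72940
= 0.0049 deg/count


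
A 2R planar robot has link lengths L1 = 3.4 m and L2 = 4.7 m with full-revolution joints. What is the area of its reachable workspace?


r_max = L1 + L2 = 8.1 m
r_min = |L1 - L2| = 1.3 m
Area = pi*(r_max^2 - r_min^2)
= pi*(65.61 - 1.69)
= pi * 63.92
= 200.8106 m^2


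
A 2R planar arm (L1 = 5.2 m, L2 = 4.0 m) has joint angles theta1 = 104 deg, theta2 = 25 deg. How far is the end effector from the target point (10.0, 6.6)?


End effector via forward kinematics:
x = L1*cos(t1) + L2*cos(t1+t2) = -3.7753
y = L1*sin(t1) + L2*sin(t1+t2) = 8.1541
Distance to target:
d = sqrt((10.0 - -3.7753)^2 + (6.6 - 8.1541)^2)
= sqrt(189.7582 + 2.4153)
= 13.8627 m


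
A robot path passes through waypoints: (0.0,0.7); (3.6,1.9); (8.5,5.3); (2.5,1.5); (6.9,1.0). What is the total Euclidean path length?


Segment lengths:
  seg1 = sqrt((3.6)^2 + (1.2)^2) = 3.7947
  seg2 = sqrt((4.9)^2 + (3.4)^2) = 5.9641
  seg3 = sqrt((-6.0)^2 + (-3.8)^2) = 7.1021
  seg4 = sqrt((4.4)^2 + (-0.5)^2) = 4.4283
Total = 21.2892


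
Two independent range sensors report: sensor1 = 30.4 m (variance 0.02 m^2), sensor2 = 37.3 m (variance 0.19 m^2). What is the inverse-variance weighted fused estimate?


w1 = (1/var1) / (1/var1 + 1/var2)
   = 50.0 / (50.0 + 5.2632) = 0.9048
w2 = 1 - w1 = 0.0952
fused = w1*s1 + w2*s2 = 27.5048 + 3.5524
= 31.0571 m


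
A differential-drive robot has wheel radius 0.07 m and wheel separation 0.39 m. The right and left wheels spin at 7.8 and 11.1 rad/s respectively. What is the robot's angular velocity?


vR = r*wR = 0.07*7.8 = 0.546 m/s
vL = r*wL = 0.07*11.1 = 0.777 m/s
v = (vR+vL)/2 = 0.6615 m/s
omega = (vR-vL)/L = -0.5923 rad/s
angular velocity = -0.5923 rad/s


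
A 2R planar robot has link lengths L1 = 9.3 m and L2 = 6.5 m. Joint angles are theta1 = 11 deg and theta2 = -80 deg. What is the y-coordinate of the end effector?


Convert angles to radians: theta1 = 0.192, theta2 = -1.3963
y = L1*sin(theta1) + L2*sin(theta1+theta2)
y = 1.7745 + -6.0683
y = -4.2937


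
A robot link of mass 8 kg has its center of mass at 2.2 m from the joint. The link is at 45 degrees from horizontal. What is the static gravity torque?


tau = m*g*L*cos(angle)
= 8 * 9.81 * 2.2 * cos(45 deg)
= 8 * 9.81 * 2.2 * 0.7071
= 122.0862 Nm


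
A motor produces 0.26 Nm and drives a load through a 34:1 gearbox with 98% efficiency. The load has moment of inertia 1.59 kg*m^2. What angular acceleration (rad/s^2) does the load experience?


tau_out = tau_motor * N * eta
= 0.26 * 34 * 0.98 = 8.6632 Nm
alpha = tau_out / I = 8.6632 / 1.59
= 5.4486 rad/s^2


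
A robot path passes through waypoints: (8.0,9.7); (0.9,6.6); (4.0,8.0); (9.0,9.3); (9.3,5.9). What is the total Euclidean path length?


Segment lengths:
  seg1 = sqrt((-7.1)^2 + (-3.1)^2) = 7.7473
  seg2 = sqrt((3.1)^2 + (1.4)^2) = 3.4015
  seg3 = sqrt((5.0)^2 + (1.3)^2) = 5.1662
  seg4 = sqrt((0.3)^2 + (-3.4)^2) = 3.4132
Total = 19.7282


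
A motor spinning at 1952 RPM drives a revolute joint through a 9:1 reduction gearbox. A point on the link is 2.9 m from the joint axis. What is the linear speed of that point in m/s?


omega_motor = 1952 * 2*pi/60 = 204.413 rad/s
omega_joint = omega_motor / 9 = 22.7126 rad/s
v = omega_joint * r = 22.7126 * 2.9
= 65.8664 m/s


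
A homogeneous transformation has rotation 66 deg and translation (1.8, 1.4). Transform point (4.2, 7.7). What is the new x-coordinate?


x' = cos(theta)*px - sin(theta)*py + tx
= 0.4067*4.2 - 0.9135*7.7 + 1.8
= -3.526


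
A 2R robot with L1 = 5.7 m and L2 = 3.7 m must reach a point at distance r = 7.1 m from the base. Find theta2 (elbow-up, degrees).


cos(theta2) = (r^2 - L1^2 - L2^2) / (2*L1*L2)
cos(theta2) = (50.41 - 32.49 - 13.69) / 42.18
cos(theta2) = 0.100284
theta2 = 84.2444 degrees


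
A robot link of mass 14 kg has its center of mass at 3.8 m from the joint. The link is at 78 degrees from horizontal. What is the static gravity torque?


tau = m*g*L*cos(angle)
= 14 * 9.81 * 3.8 * cos(78 deg)
= 14 * 9.81 * 3.8 * 0.2079
= 108.5074 Nm


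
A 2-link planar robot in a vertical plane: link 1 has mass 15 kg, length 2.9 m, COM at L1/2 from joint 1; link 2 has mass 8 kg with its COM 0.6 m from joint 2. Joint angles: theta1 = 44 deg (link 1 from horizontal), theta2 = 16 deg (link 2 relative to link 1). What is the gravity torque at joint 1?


Horizontal distance from joint 1 to link-1 COM:
  x_c1 = (L1/2)*cos(t1) = 1.45 * 0.7193 = 1.043 m
Horizontal distance from joint 1 to link-2 COM:
  x_c2 = L1*cos(t1) + Lc2*cos(t1+t2)
       = 2.9*0.7193 + 0.6*0.5 = 2.3861 m
tau1 = m1*g*x_c1 + m2*g*x_c2
     = 15*9.81*1.043 + 8*9.81*2.3861
     = 153.4837 + 187.26
     = 340.7437 Nm


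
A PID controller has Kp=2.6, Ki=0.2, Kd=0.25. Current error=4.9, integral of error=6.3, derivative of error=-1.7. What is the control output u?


u = Kp*e + Ki*int(e) + Kd*de/dt
= 2.6*4.9 + 0.2*6.3 + 0.25*(-1.7)
= 12.74 + 1.26 + -0.425
= 13.575


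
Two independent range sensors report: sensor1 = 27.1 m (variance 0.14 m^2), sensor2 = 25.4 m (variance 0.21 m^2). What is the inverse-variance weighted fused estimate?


w1 = (1/var1) / (1/var1 + 1/var2)
   = 7.1429 / (7.1429 + 4.7619) = 0.6
w2 = 1 - w1 = 0.4
fused = w1*s1 + w2*s2 = 16.26 + 10.16
= 26.42 m


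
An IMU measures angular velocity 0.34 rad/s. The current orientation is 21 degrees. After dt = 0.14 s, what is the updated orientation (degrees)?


delta_theta = w * dt = 0.34 * 0.14 = 0.0476 rad
= 2.7273 deg
theta_new = 21 + 2.7273 = 23.7273 deg


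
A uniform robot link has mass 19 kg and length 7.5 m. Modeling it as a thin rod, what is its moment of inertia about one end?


I = (1/3) * m * L^2
= (1/3) * 19 * 7.5^2
= 0.333333 * 19 * 56.25
= 356.25 kg*m^2


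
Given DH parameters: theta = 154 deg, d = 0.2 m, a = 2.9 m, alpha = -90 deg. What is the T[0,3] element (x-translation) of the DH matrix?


T[0,3] = a * cos(theta)
= 2.9 * cos(154 deg)
= 2.9 * -0.8988
= -2.6065


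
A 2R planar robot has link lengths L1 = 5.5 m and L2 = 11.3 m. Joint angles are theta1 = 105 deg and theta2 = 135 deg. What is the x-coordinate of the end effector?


Convert angles to radians: theta1 = 1.8326, theta2 = 2.3562
x = L1*cos(theta1) + L2*cos(theta1+theta2)
x = -1.4235 + -5.65
x = -7.0735


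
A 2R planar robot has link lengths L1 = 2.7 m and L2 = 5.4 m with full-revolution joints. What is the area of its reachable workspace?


r_max = L1 + L2 = 8.1 m
r_min = |L1 - L2| = 2.7 m
Area = pi*(r_max^2 - r_min^2)
= pi*(65.61 - 7.29)
= pi * 58.32
= 183.2177 m^2


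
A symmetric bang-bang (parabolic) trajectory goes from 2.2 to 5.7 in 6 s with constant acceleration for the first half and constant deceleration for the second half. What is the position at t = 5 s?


Symmetric rest-to-rest: each phase covers (pf-p0)/2 in time T/2. 0.5*a*(T/2)^2 = (pf-p0)/2 => a = 4*(pf-p0)/T^2
a = 4*(5.7-2.2)/6^2 = 0.3889
t = 5 is in the deceleration phase (t > T/2).
p = pf - 0.5*a*(T-t)^2 = 5.7 - 0.5*0.3889*1^2
= 5.5056


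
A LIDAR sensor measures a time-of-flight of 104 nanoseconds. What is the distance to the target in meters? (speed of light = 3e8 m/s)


tof = 104 ns = 1.04e-07 s
dist = c * tof / 2
= 3e8 * 1.04e-07 / 2
= 15.6 m


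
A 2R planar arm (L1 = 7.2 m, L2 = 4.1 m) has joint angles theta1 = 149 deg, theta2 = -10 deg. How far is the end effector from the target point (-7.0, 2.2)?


End effector via forward kinematics:
x = L1*cos(t1) + L2*cos(t1+t2) = -9.2659
y = L1*sin(t1) + L2*sin(t1+t2) = 6.3981
Distance to target:
d = sqrt((-7.0 - -9.2659)^2 + (2.2 - 6.3981)^2)
= sqrt(5.1344 + 17.6242)
= 4.7706 m


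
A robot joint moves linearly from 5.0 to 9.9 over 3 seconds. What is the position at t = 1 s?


s = t/T = 1/3 = 0.3333
p(t) = p0 + (pf-p0)*s
= 5.0 + (9.9 - 5.0) * 0.3333
= 6.6333


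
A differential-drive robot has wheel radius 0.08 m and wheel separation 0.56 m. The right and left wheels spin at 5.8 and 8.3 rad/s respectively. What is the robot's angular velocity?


vR = r*wR = 0.08*5.8 = 0.464 m/s
vL = r*wL = 0.08*8.3 = 0.664 m/s
v = (vR+vL)/2 = 0.564 m/s
omega = (vR-vL)/L = -0.3571 rad/s
angular velocity = -0.3571 rad/s


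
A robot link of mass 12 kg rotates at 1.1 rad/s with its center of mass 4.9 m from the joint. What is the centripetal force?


F = m * omega^2 * r
= 12 * 1.1^2 * 4.9
= 12 * 1.21 * 4.9
= 71.148 N


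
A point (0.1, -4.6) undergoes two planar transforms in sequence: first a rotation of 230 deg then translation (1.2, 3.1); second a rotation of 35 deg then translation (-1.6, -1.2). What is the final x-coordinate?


After transform 1:
x1 = cos(230)*0.1 - sin(230)*-4.6 + 1.2 = -2.3881
y1 = sin(230)*0.1 + cos(230)*-4.6 + 3.1 = 5.9802
After transform 2:
x2 = cos(35)*-2.3881 - sin(35)*5.9802 + -1.6
= -6.9863


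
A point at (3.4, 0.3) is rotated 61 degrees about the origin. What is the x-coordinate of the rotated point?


x' = x*cos(theta) - y*sin(theta)
cos(61 deg) = 0.4848, sin(61 deg) = 0.8746
x' = 3.4 * 0.4848 - 0.3 * 0.8746
= 1.6484 - 0.2624
= 1.386


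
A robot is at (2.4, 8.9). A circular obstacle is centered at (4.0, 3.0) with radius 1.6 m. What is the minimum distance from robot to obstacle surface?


center_dist = sqrt((2.4-4.0)^2 + (8.9-3.0)^2)
= sqrt(2.56 + 34.81)
= 6.1131
min_dist = center_dist - radius = 6.1131 - 1.6 = 4.5131 m


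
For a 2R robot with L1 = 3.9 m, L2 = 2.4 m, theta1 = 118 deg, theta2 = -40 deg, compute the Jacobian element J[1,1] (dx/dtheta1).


J[1,1] = -L1*sin(t1) - L2*sin(t1+t2)
= -3.9*sin(118) - 2.4*sin(78)
= -5.791


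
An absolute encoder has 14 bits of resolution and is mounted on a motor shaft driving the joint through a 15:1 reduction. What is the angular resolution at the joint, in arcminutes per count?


counts = 2^14 = 16384
effective counts at joint = 16384 * 15 = 245760
resolution = 360*60 / 245760
= 0.0879 arcmin/count


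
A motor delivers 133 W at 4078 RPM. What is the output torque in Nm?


omega = 4078 * 2*pi/60 = 427.0472 rad/s
tau = P / omega = 133 / 427.0472
= 0.3114 Nm


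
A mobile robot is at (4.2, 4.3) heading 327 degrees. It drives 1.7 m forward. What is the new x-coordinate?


x_new = x0 + d*cos(theta)
= 4.2 + 1.7*cos(327)
= 4.2 + 1.4257
= 5.6257


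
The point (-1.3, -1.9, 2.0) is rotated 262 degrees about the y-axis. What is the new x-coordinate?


Rotation about y-axis: x' = x*cos(theta) + z*sin(theta)
= -1.3 * -0.1392 + 2.0 * -0.9903
= -1.7996


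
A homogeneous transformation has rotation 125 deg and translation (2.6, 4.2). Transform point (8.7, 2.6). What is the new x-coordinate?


x' = cos(theta)*px - sin(theta)*py + tx
= -0.5736*8.7 - 0.8192*2.6 + 2.6
= -4.5199


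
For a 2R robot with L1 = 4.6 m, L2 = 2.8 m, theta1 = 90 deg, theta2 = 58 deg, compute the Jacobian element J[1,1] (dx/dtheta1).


J[1,1] = -L1*sin(t1) - L2*sin(t1+t2)
= -4.6*sin(90) - 2.8*sin(148)
= -6.0838


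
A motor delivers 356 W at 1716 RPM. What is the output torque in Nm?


omega = 1716 * 2*pi/60 = 179.6991 rad/s
tau = P / omega = 356 / 179.6991
= 1.9811 Nm


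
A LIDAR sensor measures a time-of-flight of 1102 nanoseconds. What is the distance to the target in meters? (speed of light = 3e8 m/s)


tof = 1102 ns = 1.102e-06 s
dist = c * tof / 2
= 3e8 * 1.102e-06 / 2
= 165.3 m


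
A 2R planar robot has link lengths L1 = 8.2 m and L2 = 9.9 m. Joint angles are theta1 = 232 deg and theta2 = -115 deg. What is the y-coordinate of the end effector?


Convert angles to radians: theta1 = 4.0492, theta2 = -2.0071
y = L1*sin(theta1) + L2*sin(theta1+theta2)
y = -6.4617 + 8.821
y = 2.3593


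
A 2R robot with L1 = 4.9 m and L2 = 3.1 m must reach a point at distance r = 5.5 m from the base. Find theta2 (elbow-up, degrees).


cos(theta2) = (r^2 - L1^2 - L2^2) / (2*L1*L2)
cos(theta2) = (30.25 - 24.01 - 9.61) / 30.38
cos(theta2) = -0.110928
theta2 = 96.3688 degrees


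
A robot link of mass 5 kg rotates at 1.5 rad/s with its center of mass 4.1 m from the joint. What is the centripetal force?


F = m * omega^2 * r
= 5 * 1.5^2 * 4.1
= 5 * 2.25 * 4.1
= 46.125 N


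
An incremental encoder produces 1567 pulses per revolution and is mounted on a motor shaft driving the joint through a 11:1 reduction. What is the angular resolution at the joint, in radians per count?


counts per rev = 1567
effective counts at joint = 1567 * 11 = 17237
resolution = 2*pi / 17237
= 3.6452e-04 rad/count


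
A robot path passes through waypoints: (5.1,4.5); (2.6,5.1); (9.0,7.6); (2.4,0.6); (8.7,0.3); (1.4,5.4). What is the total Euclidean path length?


Segment lengths:
  seg1 = sqrt((-2.5)^2 + (0.6)^2) = 2.571
  seg2 = sqrt((6.4)^2 + (2.5)^2) = 6.871
  seg3 = sqrt((-6.6)^2 + (-7.0)^2) = 9.6208
  seg4 = sqrt((6.3)^2 + (-0.3)^2) = 6.3071
  seg5 = sqrt((-7.3)^2 + (5.1)^2) = 8.9051
Total = 34.2749


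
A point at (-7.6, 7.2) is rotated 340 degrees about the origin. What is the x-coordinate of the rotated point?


x' = x*cos(theta) - y*sin(theta)
cos(340 deg) = 0.9397, sin(340 deg) = -0.342
x' = -7.6 * 0.9397 - 7.2 * -0.342
= -7.1417 - -2.4625
= -4.6791


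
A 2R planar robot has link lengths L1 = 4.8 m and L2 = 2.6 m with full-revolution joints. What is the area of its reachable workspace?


r_max = L1 + L2 = 7.4 m
r_min = |L1 - L2| = 2.2 m
Area = pi*(r_max^2 - r_min^2)
= pi*(54.76 - 4.84)
= pi * 49.92
= 156.8283 m^2


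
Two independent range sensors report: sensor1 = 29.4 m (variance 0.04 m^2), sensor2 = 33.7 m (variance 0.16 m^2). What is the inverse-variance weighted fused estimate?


w1 = (1/var1) / (1/var1 + 1/var2)
   = 25.0 / (25.0 + 6.25) = 0.8
w2 = 1 - w1 = 0.2
fused = w1*s1 + w2*s2 = 23.52 + 6.74
= 30.26 m


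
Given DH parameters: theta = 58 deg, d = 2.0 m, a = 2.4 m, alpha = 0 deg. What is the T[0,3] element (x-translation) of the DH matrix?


T[0,3] = a * cos(theta)
= 2.4 * cos(58 deg)
= 2.4 * 0.5299
= 1.2718


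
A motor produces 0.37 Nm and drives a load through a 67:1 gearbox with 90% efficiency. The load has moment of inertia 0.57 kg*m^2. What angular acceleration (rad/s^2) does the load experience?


tau_out = tau_motor * N * eta
= 0.37 * 67 * 0.9 = 22.311 Nm
alpha = tau_out / I = 22.311 / 0.57
= 39.1421 rad/s^2


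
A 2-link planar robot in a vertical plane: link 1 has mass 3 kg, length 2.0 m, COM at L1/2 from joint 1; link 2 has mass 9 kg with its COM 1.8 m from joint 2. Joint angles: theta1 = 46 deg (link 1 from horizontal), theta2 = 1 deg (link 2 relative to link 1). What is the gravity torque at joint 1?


Horizontal distance from joint 1 to link-1 COM:
  x_c1 = (L1/2)*cos(t1) = 1.0 * 0.6947 = 0.6947 m
Horizontal distance from joint 1 to link-2 COM:
  x_c2 = L1*cos(t1) + Lc2*cos(t1+t2)
       = 2.0*0.6947 + 1.8*0.682 = 2.6169 m
tau1 = m1*g*x_c1 + m2*g*x_c2
     = 3*9.81*0.6947 + 9*9.81*2.6169
     = 20.4438 + 231.0473
     = 251.4911 Nm


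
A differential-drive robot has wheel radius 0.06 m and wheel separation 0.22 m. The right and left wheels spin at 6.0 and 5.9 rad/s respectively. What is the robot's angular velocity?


vR = r*wR = 0.06*6.0 = 0.36 m/s
vL = r*wL = 0.06*5.9 = 0.354 m/s
v = (vR+vL)/2 = 0.357 m/s
omega = (vR-vL)/L = 0.0273 rad/s
angular velocity = 0.0273 rad/s


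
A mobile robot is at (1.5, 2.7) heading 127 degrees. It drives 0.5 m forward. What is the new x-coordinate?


x_new = x0 + d*cos(theta)
= 1.5 + 0.5*cos(127)
= 1.5 + -0.3009
= 1.1991


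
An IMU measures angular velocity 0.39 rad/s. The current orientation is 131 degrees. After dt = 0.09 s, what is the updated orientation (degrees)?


delta_theta = w * dt = 0.39 * 0.09 = 0.0351 rad
= 2.0111 deg
theta_new = 131 + 2.0111 = 133.0111 deg


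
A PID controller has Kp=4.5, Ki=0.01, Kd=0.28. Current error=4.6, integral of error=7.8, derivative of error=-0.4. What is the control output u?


u = Kp*e + Ki*int(e) + Kd*de/dt
= 4.5*4.6 + 0.01*7.8 + 0.28*(-0.4)
= 20.7 + 0.078 + -0.112
= 20.666


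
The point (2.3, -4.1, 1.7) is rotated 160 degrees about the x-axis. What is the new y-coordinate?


Rotation about x-axis: y' = y*cos(theta) - z*sin(theta)
= -4.1 * -0.9397 - 1.7 * 0.342
= 3.2713


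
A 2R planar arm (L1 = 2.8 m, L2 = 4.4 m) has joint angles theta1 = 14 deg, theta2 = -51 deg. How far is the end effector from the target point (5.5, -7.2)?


End effector via forward kinematics:
x = L1*cos(t1) + L2*cos(t1+t2) = 6.2308
y = L1*sin(t1) + L2*sin(t1+t2) = -1.9706
Distance to target:
d = sqrt((5.5 - 6.2308)^2 + (-7.2 - -1.9706)^2)
= sqrt(0.5341 + 27.3466)
= 5.2802 m


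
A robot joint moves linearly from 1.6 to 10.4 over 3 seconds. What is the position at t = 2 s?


s = t/T = 2/3 = 0.6667
p(t) = p0 + (pf-p0)*s
= 1.6 + (10.4 - 1.6) * 0.6667
= 7.4667
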